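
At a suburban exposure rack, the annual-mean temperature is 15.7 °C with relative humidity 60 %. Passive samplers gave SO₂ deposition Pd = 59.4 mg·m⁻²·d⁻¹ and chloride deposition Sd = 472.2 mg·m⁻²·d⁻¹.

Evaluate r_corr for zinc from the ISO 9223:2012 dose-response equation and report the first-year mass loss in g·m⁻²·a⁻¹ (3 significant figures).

r_corr = 31.5 g·m⁻²·a⁻¹

zinc: temperature factor f = -0.071·(5.7) = -0.4047
  sulphur-dioxide contribution → 0.8203 μm/a
  chloride contribution → 3.592 μm/a
  total first-year rate 4.412 μm/a
Convert to mass loss: 4.412 μm/a × 7.14 g/cm³ = 31.5 g·m⁻²·a⁻¹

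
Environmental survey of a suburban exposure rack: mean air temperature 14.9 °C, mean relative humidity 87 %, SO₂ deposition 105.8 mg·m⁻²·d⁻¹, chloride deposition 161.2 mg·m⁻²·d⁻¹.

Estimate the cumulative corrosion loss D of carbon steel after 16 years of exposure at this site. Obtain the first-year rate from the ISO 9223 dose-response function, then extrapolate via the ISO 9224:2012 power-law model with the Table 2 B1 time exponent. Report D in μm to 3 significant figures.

carbon steel: f(T) = -0.054·(T−10) [T>10 °C] = -0.2646
  SO₂ term: 1.77·105.8^0.52·exp(0.02·87-0.2646) = 87.39
  Sd branch = 0.102·Sd^0.62·e^(0.033·RH+0.04·T) = 76.36 μm/a
  r_corr = 87.39 + 76.36 = 163.8 μm/a
ISO 9224: D(t) = r_corr · t^b with b = 0.523 (carbon steel, B1)
  D(16) = 163.8 × 16^0.523 = 163.8 × 4.263 = 698.1 μm

D(16) = 698 μm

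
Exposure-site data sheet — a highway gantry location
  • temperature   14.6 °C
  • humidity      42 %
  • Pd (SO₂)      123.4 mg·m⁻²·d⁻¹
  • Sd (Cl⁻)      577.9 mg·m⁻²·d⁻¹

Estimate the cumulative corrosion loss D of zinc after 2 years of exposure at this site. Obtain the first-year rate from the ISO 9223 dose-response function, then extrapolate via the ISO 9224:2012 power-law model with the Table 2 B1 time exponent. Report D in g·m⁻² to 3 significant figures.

D(2) = 46.6 g·m⁻²

zinc: T>10 °C ⇒ hinge -0.071·(14.6−10) = -0.3266
  SO₂ term: 0.0129·123.4^0.44·exp(0.046·42-0.3266) = 0.5345
  Cl⁻ term: 0.0175·577.9^0.57·exp(0.008·42+0.085·14.6) = 3.178
  sum: 0.5345 + 3.178 → r_corr = 3.713 μm/a
ISO 9224: D(t) = r_corr · t^b with b = 0.813 (zinc, B1)
  D(2) = 3.713 × 2^0.813 = 3.713 × 1.757 = 6.523 μm
  Mass loss = 6.523 μm × 7.14 g/cm³ = 46.57 g·m⁻²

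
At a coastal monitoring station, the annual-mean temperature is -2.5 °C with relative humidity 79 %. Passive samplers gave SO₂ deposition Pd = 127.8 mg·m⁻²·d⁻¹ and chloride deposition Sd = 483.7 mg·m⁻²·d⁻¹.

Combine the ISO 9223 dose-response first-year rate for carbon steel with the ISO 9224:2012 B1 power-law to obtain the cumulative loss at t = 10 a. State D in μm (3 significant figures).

carbon steel: T≤10 °C ⇒ hinge +0.150·(-2.5−10) = -1.8750
  Pd branch = 1.77·Pd^0.52·e^(0.02·RH+f) = 16.42 μm/a
  Sd branch = 0.102·Sd^0.62·e^(0.033·RH+0.04·T) = 57.78 μm/a
  sum: 16.42 + 57.78 → r_corr = 74.2 μm/a
Power-law: D(10) = r_corr · 10^0.523
  D(10) = 74.2 × 10^0.523 = 74.2 × 3.334 = 247.4 μm

D(10) = 247 μm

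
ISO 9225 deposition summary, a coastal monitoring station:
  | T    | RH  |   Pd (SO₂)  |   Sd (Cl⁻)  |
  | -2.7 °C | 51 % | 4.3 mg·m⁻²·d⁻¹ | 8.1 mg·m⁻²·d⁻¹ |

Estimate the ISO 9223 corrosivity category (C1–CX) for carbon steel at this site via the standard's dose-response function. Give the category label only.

C2

carbon steel: f(T) = +0.150·(T−10) [T≤10 °C] = -1.9050
  sulphur-dioxide contribution → 1.56 μm/a
  chloride contribution → 1.802 μm/a
  total first-year rate 3.362 μm/a
3.36 μm/a falls in (1.3, 25] for carbon steel → category C2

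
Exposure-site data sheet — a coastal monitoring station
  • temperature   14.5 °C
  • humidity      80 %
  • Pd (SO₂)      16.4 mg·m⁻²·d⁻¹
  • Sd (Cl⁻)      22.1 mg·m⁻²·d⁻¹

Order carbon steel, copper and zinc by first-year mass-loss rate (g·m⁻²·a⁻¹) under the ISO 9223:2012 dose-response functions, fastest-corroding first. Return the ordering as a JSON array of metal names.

["carbon steel", "copper", "zinc"]

carbon steel: temperature factor f = -0.054·(4.5) = -0.2430
  sulphur-dioxide contribution → 29.45 μm/a
  chloride contribution → 17.4 μm/a
  ⇒ r_corr(carbon steel) = 46.85 μm/a
  mass loss = 46.85 μm/a × 7.85 g/cm³ = 367.7 g·m⁻²·a⁻¹
copper: T>10 °C ⇒ hinge -0.080·(14.5−10) = -0.3600
  sulphur-dioxide contribution → 0.8583 μm/a
  chloride contribution → 0.8571 μm/a
  total first-year rate 1.715 μm/a
  mass loss = 1.715 μm/a × 8.96 g/cm³ = 15.37 g·m⁻²·a⁻¹
zinc: f(T) = -0.071·(T−10) [T>10 °C] = -0.3195
  sulphur-dioxide contribution → 1.272 μm/a
  chloride contribution → 0.6646 μm/a
  ⇒ r_corr(zinc) = 1.937 μm/a
  mass loss = 1.937 μm/a × 7.14 g/cm³ = 13.83 g·m⁻²·a⁻¹
Ordering by g·m⁻²·a⁻¹: carbon steel (368) > copper (15.4) > zinc (13.8)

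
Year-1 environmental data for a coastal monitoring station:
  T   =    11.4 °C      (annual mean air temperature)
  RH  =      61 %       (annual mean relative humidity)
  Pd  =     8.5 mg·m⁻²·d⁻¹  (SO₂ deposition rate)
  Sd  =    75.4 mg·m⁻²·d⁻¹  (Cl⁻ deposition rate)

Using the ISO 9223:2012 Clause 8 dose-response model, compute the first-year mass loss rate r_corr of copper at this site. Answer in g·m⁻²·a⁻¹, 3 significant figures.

copper: T>10 °C ⇒ hinge -0.080·(11.4−10) = -0.1120
  Pd branch = 0.0053·Pd^0.26·e^(0.059·RH+f) = 0.3022 μm/a
  Sd branch = 0.01025·Sd^0.27·e^(0.036·RH+0.049·T) = 0.5175 μm/a
  sum: 0.3022 + 0.5175 → r_corr = 0.8197 μm/a
Convert to mass loss: 0.8197 μm/a × 8.96 g/cm³ = 7.345 g·m⁻²·a⁻¹

r_corr = 7.34 g·m⁻²·a⁻¹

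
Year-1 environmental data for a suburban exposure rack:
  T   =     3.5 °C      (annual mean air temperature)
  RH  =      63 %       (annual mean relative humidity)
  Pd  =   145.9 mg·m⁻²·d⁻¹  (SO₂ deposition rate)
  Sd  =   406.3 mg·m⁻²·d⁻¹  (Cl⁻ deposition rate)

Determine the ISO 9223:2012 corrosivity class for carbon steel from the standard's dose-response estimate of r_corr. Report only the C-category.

carbon steel: temperature factor f = +0.150·(-6.5) = -0.9750
  sulphur-dioxide contribution → 31.41 μm/a
  chloride contribution → 38.89 μm/a
  ⇒ r_corr(carbon steel) = 70.29 μm/a
ISO 9223 Table 2 (carbon steel): 50 < 70.3 ≤ 80 μm/a ⇒ C4

C4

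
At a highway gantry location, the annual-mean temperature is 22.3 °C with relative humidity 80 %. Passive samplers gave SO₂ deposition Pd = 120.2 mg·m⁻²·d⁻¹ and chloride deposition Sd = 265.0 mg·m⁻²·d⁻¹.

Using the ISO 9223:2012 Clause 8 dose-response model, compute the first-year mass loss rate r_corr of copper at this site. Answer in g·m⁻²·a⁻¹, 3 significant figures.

r_corr = 28.9 g·m⁻²·a⁻¹

copper: temperature factor f = -0.080·(12.3) = -0.9840
  sulphur-dioxide contribution → 0.7719 μm/a
  chloride contribution → 2.457 μm/a
  ⇒ r_corr(copper) = 3.228 μm/a
Convert to mass loss: 3.228 μm/a × 8.96 g/cm³ = 28.93 g·m⁻²·a⁻¹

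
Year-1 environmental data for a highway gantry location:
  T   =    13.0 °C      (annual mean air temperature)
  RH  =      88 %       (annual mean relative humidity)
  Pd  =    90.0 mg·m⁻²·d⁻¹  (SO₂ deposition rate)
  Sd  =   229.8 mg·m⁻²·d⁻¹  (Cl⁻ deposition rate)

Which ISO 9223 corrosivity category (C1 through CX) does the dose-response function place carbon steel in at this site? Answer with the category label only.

C5

carbon steel: f(T) = -0.054·(T−10) [T>10 °C] = -0.1620
  SO₂ term: 1.77·90.0^0.52·exp(0.02·88-0.1620) = 90.82
  Sd branch = 0.102·Sd^0.62·e^(0.033·RH+0.04·T) = 91.13 μm/a
  sum: 90.82 + 91.13 → r_corr = 182 μm/a
ISO 9223 Table 2 (carbon steel): 80 < 182 ≤ 200 μm/a ⇒ C5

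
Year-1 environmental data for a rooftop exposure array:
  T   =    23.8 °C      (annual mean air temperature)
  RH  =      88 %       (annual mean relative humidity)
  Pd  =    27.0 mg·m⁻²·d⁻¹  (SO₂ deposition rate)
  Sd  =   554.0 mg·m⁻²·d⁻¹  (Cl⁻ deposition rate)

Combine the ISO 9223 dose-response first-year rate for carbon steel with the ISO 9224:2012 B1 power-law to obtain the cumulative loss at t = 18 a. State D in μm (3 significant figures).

D(18) = 1.22e+03 μm

carbon steel: f(T) = -0.054·(T−10) [T>10 °C] = -0.7452
  Pd branch = 1.77·Pd^0.52·e^(0.02·RH+f) = 27.1 μm/a
  Sd branch = 0.102·Sd^0.62·e^(0.033·RH+0.04·T) = 242.2 μm/a
  r_corr = 27.1 + 242.2 = 269.3 μm/a
Long-term exponent b (ISO 9224 Table 2, B1) = 0.523
  D(18) = 269.3 × 18^0.523 = 269.3 × 4.534 = 1221 μm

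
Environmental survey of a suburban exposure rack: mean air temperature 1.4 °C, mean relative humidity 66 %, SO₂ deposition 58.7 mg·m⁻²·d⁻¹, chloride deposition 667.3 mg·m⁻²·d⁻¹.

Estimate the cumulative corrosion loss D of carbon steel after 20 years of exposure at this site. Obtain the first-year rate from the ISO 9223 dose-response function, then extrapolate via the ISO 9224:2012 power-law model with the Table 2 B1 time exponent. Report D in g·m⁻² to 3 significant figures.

D(20) = 2.59e+03 g·m⁻²

carbon steel: f(T) = +0.150·(T−10) [T≤10 °C] = -1.2900
  sulphur-dioxide contribution → 15.16 μm/a
  chloride contribution → 53.69 μm/a
  ⇒ r_corr(carbon steel) = 68.85 μm/a
ISO 9224: D(t) = r_corr · t^b with b = 0.523 (carbon steel, B1)
  D(20) = 68.85 × 20^0.523 = 68.85 × 4.791 = 329.9 μm
  Mass loss = 329.9 μm × 7.85 g/cm³ = 2589 g·m⁻²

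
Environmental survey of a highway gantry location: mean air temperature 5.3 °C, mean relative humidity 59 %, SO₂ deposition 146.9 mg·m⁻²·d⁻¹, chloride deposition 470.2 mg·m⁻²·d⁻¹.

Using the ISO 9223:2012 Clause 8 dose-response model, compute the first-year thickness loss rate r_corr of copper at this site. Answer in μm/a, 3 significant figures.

copper: temperature factor f = +0.126·(-4.7) = -0.5922
  SO₂ term: 0.0053·146.9^0.26·exp(0.059·59-0.5922) = 0.3486
  Sd branch = 0.01025·Sd^0.27·e^(0.036·RH+0.049·T) = 0.5854 μm/a
  r_corr = 0.3486 + 0.5854 = 0.934 μm/a

r_corr = 0.934 μm/a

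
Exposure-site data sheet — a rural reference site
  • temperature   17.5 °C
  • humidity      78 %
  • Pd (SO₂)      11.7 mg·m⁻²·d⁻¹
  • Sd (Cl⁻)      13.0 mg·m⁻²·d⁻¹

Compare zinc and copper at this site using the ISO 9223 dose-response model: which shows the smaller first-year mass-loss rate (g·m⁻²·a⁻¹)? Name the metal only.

zinc: temperature factor f = -0.071·(7.5) = -0.5325
  sulphur-dioxide contribution → 0.8083 μm/a
  chloride contribution → 0.6237 μm/a
  ⇒ r_corr(zinc) = 1.432 μm/a
  mass loss = 1.432 μm/a × 7.14 g/cm³ = 10.22 g·m⁻²·a⁻¹
copper: T>10 °C ⇒ hinge -0.080·(17.5−10) = -0.6000
  sulphur-dioxide contribution → 0.5496 μm/a
  chloride contribution → 0.8006 μm/a
  total first-year rate 1.35 μm/a
  mass loss = 1.35 μm/a × 8.96 g/cm³ = 12.1 g·m⁻²·a⁻¹
Ordering by g·m⁻²·a⁻¹: copper (12.1) > zinc (10.2)

zinc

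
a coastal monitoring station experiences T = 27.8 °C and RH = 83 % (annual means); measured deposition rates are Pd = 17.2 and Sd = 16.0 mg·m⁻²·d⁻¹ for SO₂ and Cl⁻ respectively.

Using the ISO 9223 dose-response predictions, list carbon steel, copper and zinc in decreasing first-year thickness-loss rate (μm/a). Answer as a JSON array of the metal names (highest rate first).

["carbon steel", "zinc", "copper"]

carbon steel: f(T) = -0.054·(T−10) [T>10 °C] = -0.9612
  sulphur-dioxide contribution → 15.63 μm/a
  chloride contribution → 26.77 μm/a
  ⇒ r_corr(carbon steel) = 42.4 μm/a
copper: temperature factor f = -0.080·(17.8) = -1.4240
  sulphur-dioxide contribution → 0.3579 μm/a
  chloride contribution → 1.679 μm/a
  ⇒ r_corr(copper) = 2.037 μm/a
zinc: temperature factor f = -0.071·(17.8) = -1.2638
  sulphur-dioxide contribution → 0.5801 μm/a
  chloride contribution → 1.754 μm/a
  total first-year rate 2.334 μm/a
Ordering by μm/a: carbon steel (42.4) > zinc (2.33) > copper (2.04)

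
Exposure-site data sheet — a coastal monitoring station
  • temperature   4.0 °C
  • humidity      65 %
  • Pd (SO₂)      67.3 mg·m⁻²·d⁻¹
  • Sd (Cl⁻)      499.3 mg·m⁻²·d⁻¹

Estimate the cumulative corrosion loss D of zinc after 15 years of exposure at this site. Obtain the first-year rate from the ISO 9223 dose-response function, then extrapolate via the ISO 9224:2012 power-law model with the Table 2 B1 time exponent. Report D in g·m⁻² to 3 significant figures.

zinc: T≤10 °C ⇒ hinge +0.038·(4.0−10) = -0.2280
  sulphur-dioxide contribution → 1.301 μm/a
  chloride contribution → 1.428 μm/a
  ⇒ r_corr(zinc) = 2.729 μm/a
Long-term exponent b (ISO 9224 Table 2, B1) = 0.813
  D(15) = 2.729 × 15^0.813 = 2.729 × 9.04 = 24.67 μm
  Mass loss = 24.67 μm × 7.14 g/cm³ = 176.1 g·m⁻²

D(15) = 176 g·m⁻²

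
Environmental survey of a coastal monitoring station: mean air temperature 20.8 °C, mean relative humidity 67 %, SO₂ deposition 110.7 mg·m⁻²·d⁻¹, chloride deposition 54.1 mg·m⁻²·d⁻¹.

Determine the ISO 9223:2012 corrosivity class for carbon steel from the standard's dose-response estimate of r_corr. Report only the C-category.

C4

carbon steel: T>10 °C ⇒ hinge -0.054·(20.8−10) = -0.5832
  SO₂ term: 1.77·110.7^0.52·exp(0.02·67-0.5832) = 43.61
  Sd branch = 0.102·Sd^0.62·e^(0.033·RH+0.04·T) = 25.39 μm/a
  sum: 43.61 + 25.39 → r_corr = 69.01 μm/a
69 μm/a falls in (50, 80] for carbon steel → category C4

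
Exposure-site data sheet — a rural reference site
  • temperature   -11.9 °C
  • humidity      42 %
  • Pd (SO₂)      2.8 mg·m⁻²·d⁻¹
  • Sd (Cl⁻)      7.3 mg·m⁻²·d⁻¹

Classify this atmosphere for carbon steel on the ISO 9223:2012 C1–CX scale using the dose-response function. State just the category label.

C1

carbon steel: T≤10 °C ⇒ hinge +0.150·(-11.9−10) = -3.2850
  sulphur-dioxide contribution → 0.2622 μm/a
  chloride contribution → 0.8691 μm/a
  ⇒ r_corr(carbon steel) = 1.131 μm/a
1.13 μm/a falls in (0, 1.3] for carbon steel → category C1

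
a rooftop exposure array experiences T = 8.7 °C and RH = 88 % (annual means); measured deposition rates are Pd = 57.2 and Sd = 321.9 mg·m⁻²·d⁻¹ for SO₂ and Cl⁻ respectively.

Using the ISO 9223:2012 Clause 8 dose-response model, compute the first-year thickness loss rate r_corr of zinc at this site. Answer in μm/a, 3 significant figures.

r_corr = 6.16 μm/a

zinc: T≤10 °C ⇒ hinge +0.038·(8.7−10) = -0.0494
  SO₂ term: 0.0129·57.2^0.44·exp(0.046·88-0.0494) = 4.173
  Sd branch = 0.0175·Sd^0.57·e^(0.008·RH+0.085·T) = 1.992 μm/a
  r_corr = 4.173 + 1.992 = 6.165 μm/a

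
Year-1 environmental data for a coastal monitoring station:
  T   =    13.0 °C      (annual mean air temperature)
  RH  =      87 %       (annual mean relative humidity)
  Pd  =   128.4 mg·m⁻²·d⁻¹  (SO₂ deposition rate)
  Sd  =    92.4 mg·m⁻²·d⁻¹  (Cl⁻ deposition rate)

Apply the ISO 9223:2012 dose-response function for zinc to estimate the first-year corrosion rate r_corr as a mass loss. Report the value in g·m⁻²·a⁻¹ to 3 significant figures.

r_corr = 44.5 g·m⁻²·a⁻¹

zinc: temperature factor f = -0.071·(3.0) = -0.2130
  SO₂ term: 0.0129·128.4^0.44·exp(0.046·87-0.2130) = 4.829
  Sd branch = 0.0175·Sd^0.57·e^(0.008·RH+0.085·T) = 1.398 μm/a
  sum: 4.829 + 1.398 → r_corr = 6.228 μm/a
Convert to mass loss: 6.228 μm/a × 7.14 g/cm³ = 44.47 g·m⁻²·a⁻¹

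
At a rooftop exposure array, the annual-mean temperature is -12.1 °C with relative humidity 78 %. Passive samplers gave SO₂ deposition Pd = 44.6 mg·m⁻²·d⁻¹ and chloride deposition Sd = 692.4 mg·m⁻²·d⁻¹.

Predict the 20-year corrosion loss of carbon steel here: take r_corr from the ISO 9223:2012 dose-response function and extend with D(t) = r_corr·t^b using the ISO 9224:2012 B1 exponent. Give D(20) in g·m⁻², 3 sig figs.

carbon steel: temperature factor f = +0.150·(-22.1) = -3.3150
  Pd branch = 1.77·Pd^0.52·e^(0.02·RH+f) = 2.205 μm/a
  Cl⁻ term: 0.102·692.4^0.62·exp(0.033·78+0.04·-12.1) = 47.57
  sum: 2.205 + 47.57 → r_corr = 49.77 μm/a
ISO 9224: D(t) = r_corr · t^b with b = 0.523 (carbon steel, B1)
  D(20) = 49.77 × 20^0.523 = 49.77 × 4.791 = 238.5 μm
  Mass loss = 238.5 μm × 7.85 g/cm³ = 1872 g·m⁻²

D(20) = 1.87e+03 g·m⁻²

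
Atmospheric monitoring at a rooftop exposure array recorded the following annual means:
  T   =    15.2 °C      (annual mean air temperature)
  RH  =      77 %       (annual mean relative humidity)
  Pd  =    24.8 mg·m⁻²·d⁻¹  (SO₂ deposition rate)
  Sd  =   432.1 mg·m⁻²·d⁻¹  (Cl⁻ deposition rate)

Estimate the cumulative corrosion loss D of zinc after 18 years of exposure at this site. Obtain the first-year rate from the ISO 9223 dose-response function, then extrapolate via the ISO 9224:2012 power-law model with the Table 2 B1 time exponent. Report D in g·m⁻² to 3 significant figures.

D(18) = 375 g·m⁻²

zinc: temperature factor f = -0.071·(5.2) = -0.3692
  Pd branch = 0.0129·Pd^0.44·e^(0.046·RH+f) = 1.265 μm/a
  Sd branch = 0.0175·Sd^0.57·e^(0.008·RH+0.085·T) = 3.749 μm/a
  sum: 1.265 + 3.749 → r_corr = 5.014 μm/a
Long-term exponent b (ISO 9224 Table 2, B1) = 0.813
  D(18) = 5.014 × 18^0.813 = 5.014 × 10.48 = 52.57 μm
  Mass loss = 52.57 μm × 7.14 g/cm³ = 375.4 g·m⁻²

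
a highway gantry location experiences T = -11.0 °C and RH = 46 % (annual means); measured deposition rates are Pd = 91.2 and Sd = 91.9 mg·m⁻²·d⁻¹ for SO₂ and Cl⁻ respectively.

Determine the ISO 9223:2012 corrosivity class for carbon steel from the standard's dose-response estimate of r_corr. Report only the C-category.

carbon steel: f(T) = +0.150·(T−10) [T≤10 °C] = -3.1500
  sulphur-dioxide contribution → 1.989 μm/a
  chloride contribution → 4.943 μm/a
  ⇒ r_corr(carbon steel) = 6.933 μm/a
Category bounds: 1.3…25 μm/a bracket r_corr ⇒ C2

C2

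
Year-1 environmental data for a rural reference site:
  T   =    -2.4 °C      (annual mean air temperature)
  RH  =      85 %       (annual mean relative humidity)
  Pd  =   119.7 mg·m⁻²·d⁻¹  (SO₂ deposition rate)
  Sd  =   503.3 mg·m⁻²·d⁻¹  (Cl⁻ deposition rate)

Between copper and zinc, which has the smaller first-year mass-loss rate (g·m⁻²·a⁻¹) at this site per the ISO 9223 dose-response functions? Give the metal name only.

copper

copper: temperature factor f = +0.126·(-12.4) = -1.5624
  sulphur-dioxide contribution → 0.5808 μm/a
  chloride contribution → 1.043 μm/a
  total first-year rate 1.623 μm/a
  mass loss = 1.623 μm/a × 8.96 g/cm³ = 14.54 g·m⁻²·a⁻¹
zinc: T≤10 °C ⇒ hinge +0.038·(-2.4−10) = -0.4712
  sulphur-dioxide contribution → 3.299 μm/a
  chloride contribution → 0.9768 μm/a
  ⇒ r_corr(zinc) = 4.276 μm/a
  mass loss = 4.276 μm/a × 7.14 g/cm³ = 30.53 g·m⁻²·a⁻¹
Ordering by g·m⁻²·a⁻¹: zinc (30.5) > copper (14.5)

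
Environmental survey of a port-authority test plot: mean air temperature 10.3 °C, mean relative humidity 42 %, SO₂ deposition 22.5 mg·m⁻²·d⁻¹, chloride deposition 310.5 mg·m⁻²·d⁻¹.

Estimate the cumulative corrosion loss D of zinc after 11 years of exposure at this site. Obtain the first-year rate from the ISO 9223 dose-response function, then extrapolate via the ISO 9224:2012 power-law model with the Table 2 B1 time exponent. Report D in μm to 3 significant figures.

D(11) = 13.3 μm

zinc: temperature factor f = -0.071·(0.3) = -0.0213
  sulphur-dioxide contribution → 0.343 μm/a
  chloride contribution → 1.548 μm/a
  total first-year rate 1.891 μm/a
Long-term exponent b (ISO 9224 Table 2, B1) = 0.813
  D(11) = 1.891 × 11^0.813 = 1.891 × 7.025 = 13.28 μm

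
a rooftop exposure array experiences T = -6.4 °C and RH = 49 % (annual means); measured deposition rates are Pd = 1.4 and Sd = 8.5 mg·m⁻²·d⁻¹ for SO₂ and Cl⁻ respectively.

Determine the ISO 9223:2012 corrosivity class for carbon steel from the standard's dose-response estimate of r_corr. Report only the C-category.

C2

carbon steel: f(T) = +0.150·(T−10) [T≤10 °C] = -2.4600
  Pd branch = 1.77·Pd^0.52·e^(0.02·RH+f) = 0.48 μm/a
  Sd branch = 0.102·Sd^0.62·e^(0.033·RH+0.04·T) = 1.499 μm/a
  sum: 0.48 + 1.499 → r_corr = 1.979 μm/a
1.98 μm/a falls in (1.3, 25] for carbon steel → category C2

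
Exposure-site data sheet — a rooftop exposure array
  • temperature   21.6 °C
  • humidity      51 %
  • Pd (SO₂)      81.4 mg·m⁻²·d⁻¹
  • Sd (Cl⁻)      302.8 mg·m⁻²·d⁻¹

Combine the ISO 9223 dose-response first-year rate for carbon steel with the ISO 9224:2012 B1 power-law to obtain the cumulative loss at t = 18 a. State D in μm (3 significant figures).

carbon steel: f(T) = -0.054·(T−10) [T>10 °C] = -0.6264
  SO₂ term: 1.77·81.4^0.52·exp(0.02·51-0.6264) = 25.85
  Cl⁻ term: 0.102·302.8^0.62·exp(0.033·51+0.04·21.6) = 44.98
  r_corr = 25.85 + 44.98 = 70.83 μm/a
Long-term exponent b (ISO 9224 Table 2, B1) = 0.523
  D(18) = 70.83 × 18^0.523 = 70.83 × 4.534 = 321.2 μm

D(18) = 321 μm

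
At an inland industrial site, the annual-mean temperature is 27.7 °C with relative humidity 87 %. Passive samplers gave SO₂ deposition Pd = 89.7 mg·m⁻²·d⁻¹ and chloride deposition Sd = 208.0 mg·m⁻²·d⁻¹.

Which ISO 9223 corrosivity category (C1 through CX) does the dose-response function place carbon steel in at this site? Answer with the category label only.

C5

carbon steel: f(T) = -0.054·(T−10) [T>10 °C] = -0.9558
  SO₂ term: 1.77·89.7^0.52·exp(0.02·87-0.9558) = 40.18
  Sd branch = 0.102·Sd^0.62·e^(0.033·RH+0.04·T) = 149.2 μm/a
  sum: 40.18 + 149.2 → r_corr = 189.4 μm/a
189 μm/a falls in (80, 200] for carbon steel → category C5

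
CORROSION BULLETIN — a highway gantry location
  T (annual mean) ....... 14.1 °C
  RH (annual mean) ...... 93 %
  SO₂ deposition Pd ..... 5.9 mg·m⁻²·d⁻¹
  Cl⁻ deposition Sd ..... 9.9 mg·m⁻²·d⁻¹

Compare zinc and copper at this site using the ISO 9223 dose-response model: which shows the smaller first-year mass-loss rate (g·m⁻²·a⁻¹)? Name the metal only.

zinc: T>10 °C ⇒ hinge -0.071·(14.1−10) = -0.2911
  SO₂ term: 0.0129·5.9^0.44·exp(0.046·93-0.2911) = 1.518
  Cl⁻ term: 0.0175·9.9^0.57·exp(0.008·93+0.085·14.1) = 0.451
  r_corr = 1.518 + 0.451 = 1.969 μm/a
  mass loss = 1.969 μm/a × 7.14 g/cm³ = 14.06 g·m⁻²·a⁻¹
copper: f(T) = -0.080·(T−10) [T>10 °C] = -0.3280
  SO₂ term: 0.0053·5.9^0.26·exp(0.059·93-0.3280) = 1.463
  Cl⁻ term: 0.01025·9.9^0.27·exp(0.036·93+0.049·14.1) = 1.08
  r_corr = 1.463 + 1.08 = 2.543 μm/a
  mass loss = 2.543 μm/a × 8.96 g/cm³ = 22.79 g·m⁻²·a⁻¹
Ordering by g·m⁻²·a⁻¹: copper (22.8) > zinc (14.1)

zinc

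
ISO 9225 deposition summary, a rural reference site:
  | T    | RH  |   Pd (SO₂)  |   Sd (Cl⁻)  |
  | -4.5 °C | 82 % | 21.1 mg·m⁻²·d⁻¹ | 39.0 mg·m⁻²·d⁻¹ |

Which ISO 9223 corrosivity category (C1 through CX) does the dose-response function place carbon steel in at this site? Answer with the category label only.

C2

carbon steel: T≤10 °C ⇒ hinge +0.150·(-4.5−10) = -2.1750
  SO₂ term: 1.77·21.1^0.52·exp(0.02·82-2.1750) = 5.061
  Cl⁻ term: 0.102·39.0^0.62·exp(0.033·82+0.04·-4.5) = 12.36
  r_corr = 5.061 + 12.36 = 17.42 μm/a
17.4 μm/a falls in (1.3, 25] for carbon steel → category C2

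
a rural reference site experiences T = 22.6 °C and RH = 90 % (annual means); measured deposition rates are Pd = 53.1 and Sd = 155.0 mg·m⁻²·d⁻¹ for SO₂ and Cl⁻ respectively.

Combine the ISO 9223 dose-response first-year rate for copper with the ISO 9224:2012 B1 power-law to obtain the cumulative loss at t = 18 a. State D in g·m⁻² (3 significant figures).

copper: f(T) = -0.080·(T−10) [T>10 °C] = -1.0080
  sulphur-dioxide contribution → 1.099 μm/a
  chloride contribution → 3.091 μm/a
  total first-year rate 4.191 μm/a
Long-term exponent b (ISO 9224 Table 2, B1) = 0.667
  D(18) = 4.191 × 18^0.667 = 4.191 × 6.875 = 28.81 μm
  Mass loss = 28.81 μm × 8.96 g/cm³ = 258.2 g·m⁻²

D(18) = 258 g·m⁻²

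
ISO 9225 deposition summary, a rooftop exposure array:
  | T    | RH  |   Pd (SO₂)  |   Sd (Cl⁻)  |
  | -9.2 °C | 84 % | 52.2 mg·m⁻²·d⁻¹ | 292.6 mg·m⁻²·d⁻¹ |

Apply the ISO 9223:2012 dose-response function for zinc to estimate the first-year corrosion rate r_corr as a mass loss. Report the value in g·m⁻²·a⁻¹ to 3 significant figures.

r_corr = 14.9 g·m⁻²·a⁻¹

zinc: temperature factor f = +0.038·(-19.2) = -0.7296
  SO₂ term: 0.0129·52.2^0.44·exp(0.046·84-0.7296) = 1.689
  Cl⁻ term: 0.0175·292.6^0.57·exp(0.008·84+0.085·-9.2) = 0.3991
  r_corr = 1.689 + 0.3991 = 2.088 μm/a
Convert to mass loss: 2.088 μm/a × 7.14 g/cm³ = 14.91 g·m⁻²·a⁻¹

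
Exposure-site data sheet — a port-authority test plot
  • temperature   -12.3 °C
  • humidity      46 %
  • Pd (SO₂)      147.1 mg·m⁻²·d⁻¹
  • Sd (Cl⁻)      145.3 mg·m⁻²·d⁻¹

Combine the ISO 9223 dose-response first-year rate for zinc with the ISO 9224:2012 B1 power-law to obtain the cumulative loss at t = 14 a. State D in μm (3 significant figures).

D(14) = 4.82 μm

zinc: f(T) = +0.038·(T−10) [T≤10 °C] = -0.8474
  SO₂ term: 0.0129·147.1^0.44·exp(0.046·46-0.8474) = 0.4124
  Sd branch = 0.0175·Sd^0.57·e^(0.008·RH+0.085·T) = 0.1518 μm/a
  sum: 0.4124 + 0.1518 → r_corr = 0.5642 μm/a
Long-term exponent b (ISO 9224 Table 2, B1) = 0.813
  D(14) = 0.5642 × 14^0.813 = 0.5642 × 8.547 = 4.822 μm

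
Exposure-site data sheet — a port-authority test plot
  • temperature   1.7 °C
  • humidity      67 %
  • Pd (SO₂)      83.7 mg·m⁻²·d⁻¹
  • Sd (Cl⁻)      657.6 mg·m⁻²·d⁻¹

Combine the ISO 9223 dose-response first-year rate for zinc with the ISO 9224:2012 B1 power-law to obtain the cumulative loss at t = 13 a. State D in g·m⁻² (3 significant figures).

zinc: T≤10 °C ⇒ hinge +0.038·(1.7−10) = -0.3154
  sulphur-dioxide contribution → 1.439 μm/a
  chloride contribution → 1.396 μm/a
  total first-year rate 2.835 μm/a
Power-law: D(13) = r_corr · 13^0.813
  D(13) = 2.835 × 13^0.813 = 2.835 × 8.047 = 22.81 μm
  Mass loss = 22.81 μm × 7.14 g/cm³ = 162.9 g·m⁻²

D(13) = 163 g·m⁻²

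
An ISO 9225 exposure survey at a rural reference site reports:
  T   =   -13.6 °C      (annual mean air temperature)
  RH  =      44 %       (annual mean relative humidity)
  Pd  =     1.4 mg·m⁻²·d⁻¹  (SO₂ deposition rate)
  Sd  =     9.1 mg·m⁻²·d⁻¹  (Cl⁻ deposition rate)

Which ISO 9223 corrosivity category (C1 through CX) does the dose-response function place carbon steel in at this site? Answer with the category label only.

C1

carbon steel: temperature factor f = +0.150·(-23.6) = -3.5400
  SO₂ term: 1.77·1.4^0.52·exp(0.02·44-3.5400) = 0.1475
  Sd branch = 0.102·Sd^0.62·e^(0.033·RH+0.04·T) = 0.9944 μm/a
  sum: 0.1475 + 0.9944 → r_corr = 1.142 μm/a
ISO 9223 Table 2 (carbon steel): 0 < 1.14 ≤ 1.3 μm/a ⇒ C1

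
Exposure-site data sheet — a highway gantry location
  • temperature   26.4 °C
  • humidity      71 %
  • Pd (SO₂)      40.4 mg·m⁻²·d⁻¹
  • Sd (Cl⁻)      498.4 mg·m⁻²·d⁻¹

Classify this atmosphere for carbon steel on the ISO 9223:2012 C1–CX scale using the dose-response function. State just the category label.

carbon steel: temperature factor f = -0.054·(16.4) = -0.8856
  Pd branch = 1.77·Pd^0.52·e^(0.02·RH+f) = 20.67 μm/a
  Cl⁻ term: 0.102·498.4^0.62·exp(0.033·71+0.04·26.4) = 143.6
  sum: 20.67 + 143.6 → r_corr = 164.3 μm/a
164 μm/a falls in (80, 200] for carbon steel → category C5

C5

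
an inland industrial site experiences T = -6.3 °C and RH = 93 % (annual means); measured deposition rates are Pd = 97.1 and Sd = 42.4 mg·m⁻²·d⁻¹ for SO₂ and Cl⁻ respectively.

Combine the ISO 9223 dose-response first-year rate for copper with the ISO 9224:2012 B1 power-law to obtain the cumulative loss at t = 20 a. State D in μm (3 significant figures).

copper: temperature factor f = +0.126·(-16.3) = -2.0538
  SO₂ term: 0.0053·97.1^0.26·exp(0.059·93-2.0538) = 0.5395
  Sd branch = 0.01025·Sd^0.27·e^(0.036·RH+0.049·T) = 0.5889 μm/a
  r_corr = 0.5395 + 0.5889 = 1.128 μm/a
ISO 9224: D(t) = r_corr · t^b with b = 0.667 (copper, B1)
  D(20) = 1.128 × 20^0.667 = 1.128 × 7.375 = 8.322 μm

D(20) = 8.32 μm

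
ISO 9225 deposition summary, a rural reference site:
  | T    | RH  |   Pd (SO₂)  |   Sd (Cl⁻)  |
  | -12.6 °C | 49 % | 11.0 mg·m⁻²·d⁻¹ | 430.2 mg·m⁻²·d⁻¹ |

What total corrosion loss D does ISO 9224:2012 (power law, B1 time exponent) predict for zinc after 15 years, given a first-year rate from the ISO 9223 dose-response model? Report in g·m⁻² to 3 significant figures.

zinc: temperature factor f = +0.038·(-22.6) = -0.8588
  Pd branch = 0.0129·Pd^0.44·e^(0.046·RH+f) = 0.1495 μm/a
  Sd branch = 0.0175·Sd^0.57·e^(0.008·RH+0.085·T) = 0.2814 μm/a
  r_corr = 0.1495 + 0.2814 = 0.4309 μm/a
Long-term exponent b (ISO 9224 Table 2, B1) = 0.813
  D(15) = 0.4309 × 15^0.813 = 0.4309 × 9.04 = 3.896 μm
  Mass loss = 3.896 μm × 7.14 g/cm³ = 27.82 g·m⁻²

D(15) = 27.8 g·m⁻²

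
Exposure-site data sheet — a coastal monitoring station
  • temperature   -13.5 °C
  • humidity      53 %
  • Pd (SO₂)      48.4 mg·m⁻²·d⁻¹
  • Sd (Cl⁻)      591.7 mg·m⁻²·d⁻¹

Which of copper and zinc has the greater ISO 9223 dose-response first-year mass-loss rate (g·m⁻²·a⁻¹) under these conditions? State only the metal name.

copper: T≤10 °C ⇒ hinge +0.126·(-13.5−10) = -2.9610
  sulphur-dioxide contribution → 0.01716 μm/a
  chloride contribution → 0.1998 μm/a
  total first-year rate 0.2169 μm/a
  mass loss = 0.2169 μm/a × 8.96 g/cm³ = 1.944 g·m⁻²·a⁻¹
zinc: temperature factor f = +0.038·(-23.5) = -0.8930
  sulphur-dioxide contribution → 0.3334 μm/a
  chloride contribution → 0.3228 μm/a
  ⇒ r_corr(zinc) = 0.6561 μm/a
  mass loss = 0.6561 μm/a × 7.14 g/cm³ = 4.685 g·m⁻²·a⁻¹
Ordering by g·m⁻²·a⁻¹: zinc (4.68) > copper (1.94)

zinc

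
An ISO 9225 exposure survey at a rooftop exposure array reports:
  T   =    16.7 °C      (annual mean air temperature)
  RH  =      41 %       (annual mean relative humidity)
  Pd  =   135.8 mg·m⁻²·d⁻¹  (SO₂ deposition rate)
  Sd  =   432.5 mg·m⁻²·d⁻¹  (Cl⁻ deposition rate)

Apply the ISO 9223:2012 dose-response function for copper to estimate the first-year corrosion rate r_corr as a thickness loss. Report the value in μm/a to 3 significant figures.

r_corr = 0.648 μm/a

copper: T>10 °C ⇒ hinge -0.080·(16.7−10) = -0.5360
  sulphur-dioxide contribution → 0.1249 μm/a
  chloride contribution → 0.5234 μm/a
  ⇒ r_corr(copper) = 0.6483 μm/a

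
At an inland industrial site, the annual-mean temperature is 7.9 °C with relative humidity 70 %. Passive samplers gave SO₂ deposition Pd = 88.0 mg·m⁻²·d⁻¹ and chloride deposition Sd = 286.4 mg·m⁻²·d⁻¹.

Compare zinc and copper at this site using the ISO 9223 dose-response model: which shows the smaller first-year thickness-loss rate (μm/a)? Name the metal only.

copper

zinc: f(T) = +0.038·(T−10) [T≤10 °C] = -0.0798
  sulphur-dioxide contribution → 2.138 μm/a
  chloride contribution → 1.508 μm/a
  total first-year rate 3.645 μm/a
copper: temperature factor f = +0.126·(-2.1) = -0.2646
  sulphur-dioxide contribution → 0.8101 μm/a
  chloride contribution → 0.8643 μm/a
  total first-year rate 1.674 μm/a
Ordering by μm/a: zinc (3.65) > copper (1.67)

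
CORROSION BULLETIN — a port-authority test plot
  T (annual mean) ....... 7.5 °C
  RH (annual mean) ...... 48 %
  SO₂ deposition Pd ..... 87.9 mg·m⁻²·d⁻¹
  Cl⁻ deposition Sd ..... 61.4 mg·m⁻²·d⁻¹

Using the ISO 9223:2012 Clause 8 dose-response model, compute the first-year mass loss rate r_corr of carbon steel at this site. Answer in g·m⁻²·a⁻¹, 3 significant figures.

carbon steel: temperature factor f = +0.150·(-2.5) = -0.3750
  Pd branch = 1.77·Pd^0.52·e^(0.02·RH+f) = 32.58 μm/a
  Sd branch = 0.102·Sd^0.62·e^(0.033·RH+0.04·T) = 8.619 μm/a
  sum: 32.58 + 8.619 → r_corr = 41.2 μm/a
Convert to mass loss: 41.2 μm/a × 7.85 g/cm³ = 323.4 g·m⁻²·a⁻¹

r_corr = 323 g·m⁻²·a⁻¹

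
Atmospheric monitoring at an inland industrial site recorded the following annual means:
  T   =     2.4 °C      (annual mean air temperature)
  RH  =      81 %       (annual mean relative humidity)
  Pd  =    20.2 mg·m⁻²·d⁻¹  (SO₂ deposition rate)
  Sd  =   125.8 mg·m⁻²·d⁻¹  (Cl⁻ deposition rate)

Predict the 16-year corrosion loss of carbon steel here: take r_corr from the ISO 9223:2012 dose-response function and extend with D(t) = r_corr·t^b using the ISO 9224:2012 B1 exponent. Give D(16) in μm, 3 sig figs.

carbon steel: temperature factor f = +0.150·(-7.6) = -1.1400
  Pd branch = 1.77·Pd^0.52·e^(0.02·RH+f) = 13.65 μm/a
  Cl⁻ term: 0.102·125.8^0.62·exp(0.033·81+0.04·2.4) = 32.58
  sum: 13.65 + 32.58 → r_corr = 46.23 μm/a
Long-term exponent b (ISO 9224 Table 2, B1) = 0.523
  D(16) = 46.23 × 16^0.523 = 46.23 × 4.263 = 197.1 μm

D(16) = 197 μm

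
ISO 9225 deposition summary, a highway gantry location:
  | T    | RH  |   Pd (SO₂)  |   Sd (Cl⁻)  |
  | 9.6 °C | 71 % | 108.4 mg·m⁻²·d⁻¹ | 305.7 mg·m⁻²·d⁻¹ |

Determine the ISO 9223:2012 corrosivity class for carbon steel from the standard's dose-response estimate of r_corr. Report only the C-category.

C5

carbon steel: T≤10 °C ⇒ hinge +0.150·(9.6−10) = -0.0600
  SO₂ term: 1.77·108.4^0.52·exp(0.02·71-0.0600) = 78.85
  Cl⁻ term: 0.102·305.7^0.62·exp(0.033·71+0.04·9.6) = 54.18
  r_corr = 78.85 + 54.18 = 133 μm/a
ISO 9223 Table 2 (carbon steel): 80 < 133 ≤ 200 μm/a ⇒ C5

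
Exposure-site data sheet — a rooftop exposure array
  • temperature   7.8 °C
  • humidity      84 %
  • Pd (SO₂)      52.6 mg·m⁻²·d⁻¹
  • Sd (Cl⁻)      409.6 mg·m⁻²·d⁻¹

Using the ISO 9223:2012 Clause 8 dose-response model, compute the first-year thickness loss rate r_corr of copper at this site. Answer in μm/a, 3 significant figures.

r_corr = 3.17 μm/a

copper: f(T) = +0.126·(T−10) [T≤10 °C] = -0.2772
  sulphur-dioxide contribution → 1.598 μm/a
  chloride contribution → 1.568 μm/a
  ⇒ r_corr(copper) = 3.167 μm/a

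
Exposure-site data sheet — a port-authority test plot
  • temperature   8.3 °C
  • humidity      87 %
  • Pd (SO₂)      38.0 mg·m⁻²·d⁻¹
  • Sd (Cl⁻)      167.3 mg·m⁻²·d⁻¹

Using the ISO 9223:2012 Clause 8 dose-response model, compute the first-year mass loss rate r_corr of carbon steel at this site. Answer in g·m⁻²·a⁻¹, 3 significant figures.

r_corr = 878 g·m⁻²·a⁻¹

carbon steel: temperature factor f = +0.150·(-1.7) = -0.2550
  SO₂ term: 1.77·38.0^0.52·exp(0.02·87-0.2550) = 51.81
  Sd branch = 0.102·Sd^0.62·e^(0.033·RH+0.04·T) = 60.01 μm/a
  r_corr = 51.81 + 60.01 = 111.8 μm/a
Convert to mass loss: 111.8 μm/a × 7.85 g/cm³ = 877.8 g·m⁻²·a⁻¹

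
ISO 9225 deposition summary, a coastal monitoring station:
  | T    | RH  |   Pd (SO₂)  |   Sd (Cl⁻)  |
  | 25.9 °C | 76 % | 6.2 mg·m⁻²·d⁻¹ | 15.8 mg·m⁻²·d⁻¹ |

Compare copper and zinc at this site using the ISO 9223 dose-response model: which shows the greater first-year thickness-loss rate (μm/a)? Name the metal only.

copper: T>10 °C ⇒ hinge -0.080·(25.9−10) = -1.2720
  Pd branch = 0.0053·Pd^0.26·e^(0.059·RH+f) = 0.2115 μm/a
  Sd branch = 0.01025·Sd^0.27·e^(0.036·RH+0.049·T) = 1.185 μm/a
  r_corr = 0.2115 + 1.185 = 1.397 μm/a
zinc: temperature factor f = -0.071·(15.9) = -1.1289
  Pd branch = 0.0129·Pd^0.44·e^(0.046·RH+f) = 0.3071 μm/a
  Cl⁻ term: 0.0175·15.8^0.57·exp(0.008·76+0.085·25.9) = 1.401
  r_corr = 0.3071 + 1.401 = 1.708 μm/a
Ordering by μm/a: zinc (1.71) > copper (1.4)

zinc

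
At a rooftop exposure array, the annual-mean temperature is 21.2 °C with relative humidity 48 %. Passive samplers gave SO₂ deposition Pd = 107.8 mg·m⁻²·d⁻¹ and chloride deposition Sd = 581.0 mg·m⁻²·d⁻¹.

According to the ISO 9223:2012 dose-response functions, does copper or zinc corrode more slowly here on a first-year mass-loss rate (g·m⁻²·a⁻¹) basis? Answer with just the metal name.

copper

copper: f(T) = -0.080·(T−10) [T>10 °C] = -0.8960
  SO₂ term: 0.0053·107.8^0.26·exp(0.059·48-0.8960) = 0.124
  Cl⁻ term: 0.01025·581.0^0.27·exp(0.036·48+0.049·21.2) = 0.9092
  r_corr = 0.124 + 0.9092 = 1.033 μm/a
  mass loss = 1.033 μm/a × 8.96 g/cm³ = 9.258 g·m⁻²·a⁻¹
zinc: f(T) = -0.071·(T−10) [T>10 °C] = -0.7952
  Pd branch = 0.0129·Pd^0.44·e^(0.046·RH+f) = 0.4154 μm/a
  Cl⁻ term: 0.0175·581.0^0.57·exp(0.008·48+0.085·21.2) = 5.861
  sum: 0.4154 + 5.861 → r_corr = 6.277 μm/a
  mass loss = 6.277 μm/a × 7.14 g/cm³ = 44.82 g·m⁻²·a⁻¹
Ordering by g·m⁻²·a⁻¹: zinc (44.8) > copper (9.26)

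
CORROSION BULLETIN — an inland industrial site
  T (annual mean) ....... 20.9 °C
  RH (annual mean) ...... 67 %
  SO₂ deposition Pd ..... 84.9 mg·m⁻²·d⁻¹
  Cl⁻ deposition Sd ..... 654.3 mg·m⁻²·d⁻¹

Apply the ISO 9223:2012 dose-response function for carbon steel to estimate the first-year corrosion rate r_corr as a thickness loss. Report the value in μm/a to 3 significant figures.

r_corr = 157 μm/a

carbon steel: temperature factor f = -0.054·(10.9) = -0.5886
  sulphur-dioxide contribution → 37.79 μm/a
  chloride contribution → 119.6 μm/a
  total first-year rate 157.4 μm/a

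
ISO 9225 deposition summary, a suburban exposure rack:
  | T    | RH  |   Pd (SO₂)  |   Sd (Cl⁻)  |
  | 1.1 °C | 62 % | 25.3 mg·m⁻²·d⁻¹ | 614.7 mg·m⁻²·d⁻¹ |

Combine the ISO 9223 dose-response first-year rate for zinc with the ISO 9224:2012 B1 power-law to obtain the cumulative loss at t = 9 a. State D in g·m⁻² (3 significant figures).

zinc: f(T) = +0.038·(T−10) [T≤10 °C] = -0.3382
  Pd branch = 0.0129·Pd^0.44·e^(0.046·RH+f) = 0.6602 μm/a
  Sd branch = 0.0175·Sd^0.57·e^(0.008·RH+0.085·T) = 1.226 μm/a
  sum: 0.6602 + 1.226 → r_corr = 1.887 μm/a
ISO 9224: D(t) = r_corr · t^b with b = 0.813 (zinc, B1)
  D(9) = 1.887 × 9^0.813 = 1.887 × 5.968 = 11.26 μm
  Mass loss = 11.26 μm × 7.14 g/cm³ = 80.38 g·m⁻²

D(9) = 80.4 g·m⁻²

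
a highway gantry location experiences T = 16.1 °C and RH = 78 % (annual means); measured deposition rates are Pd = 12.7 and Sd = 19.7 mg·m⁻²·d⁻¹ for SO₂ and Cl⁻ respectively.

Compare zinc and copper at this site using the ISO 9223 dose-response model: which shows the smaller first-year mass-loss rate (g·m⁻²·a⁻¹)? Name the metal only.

zinc

zinc: temperature factor f = -0.071·(6.1) = -0.4331
  sulphur-dioxide contribution → 0.9256 μm/a
  chloride contribution → 0.7018 μm/a
  total first-year rate 1.627 μm/a
  mass loss = 1.627 μm/a × 7.14 g/cm³ = 11.62 g·m⁻²·a⁻¹
copper: f(T) = -0.080·(T−10) [T>10 °C] = -0.4880
  sulphur-dioxide contribution → 0.628 μm/a
  chloride contribution → 0.8363 μm/a
  total first-year rate 1.464 μm/a
  mass loss = 1.464 μm/a × 8.96 g/cm³ = 13.12 g·m⁻²·a⁻¹
Ordering by g·m⁻²·a⁻¹: copper (13.1) > zinc (11.6)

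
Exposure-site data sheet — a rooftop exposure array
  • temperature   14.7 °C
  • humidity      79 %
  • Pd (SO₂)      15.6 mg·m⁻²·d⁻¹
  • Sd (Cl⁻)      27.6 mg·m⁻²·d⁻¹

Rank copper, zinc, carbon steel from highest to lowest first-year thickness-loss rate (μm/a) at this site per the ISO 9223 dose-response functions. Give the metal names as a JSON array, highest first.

copper: T>10 °C ⇒ hinge -0.080·(14.7−10) = -0.3760
  SO₂ term: 0.0053·15.6^0.26·exp(0.059·79-0.3760) = 0.786
  Sd branch = 0.01025·Sd^0.27·e^(0.036·RH+0.049·T) = 0.8866 μm/a
  sum: 0.786 + 0.8866 → r_corr = 1.673 μm/a
zinc: T>10 °C ⇒ hinge -0.071·(14.7−10) = -0.3337
  SO₂ term: 0.0129·15.6^0.44·exp(0.046·79-0.3337) = 1.172
  Cl⁻ term: 0.0175·27.6^0.57·exp(0.008·79+0.085·14.7) = 0.7612
  r_corr = 1.172 + 0.7612 = 1.933 μm/a
carbon steel: temperature factor f = -0.054·(4.7) = -0.2538
  SO₂ term: 1.77·15.6^0.52·exp(0.02·79-0.2538) = 27.82
  Cl⁻ term: 0.102·27.6^0.62·exp(0.033·79+0.04·14.7) = 19.48
  sum: 27.82 + 19.48 → r_corr = 47.3 μm/a
Ordering by μm/a: carbon steel (47.3) > zinc (1.93) > copper (1.67)

["carbon steel", "zinc", "copper"]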